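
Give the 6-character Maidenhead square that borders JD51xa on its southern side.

JD50xx

Latitude subsquare a = 0; −1 → -1, wraps to 23 = x, carry into square.
Latitude square 1; −1 → 0.
The longitude characters are unchanged.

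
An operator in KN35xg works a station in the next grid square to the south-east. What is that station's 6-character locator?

KN45af

Longitude subsquare x = 23; +1 → 24, wraps to 0 = a, carry into square.
Longitude square 3; +1 → 4.
Latitude subsquare g = 6; −1 → 5 = f.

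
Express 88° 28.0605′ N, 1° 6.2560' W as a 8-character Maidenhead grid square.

Offset from 180°W / 90°S: lon 178.89573°, lat 178.46767°.
Field: lon ⌊178.89573/20⌋ = 8 → I; lat ⌊178.46767/10⌋ = 17 → R.
Square: lon ⌊18.89573/2⌋ = 9; lat ⌊8.46767/1⌋ = 8.
Subsquare: lon ⌊0.89573/0.0833333⌋ = 10 → k; lat ⌊0.46767/0.0416667⌋ = 11 → l.
Extended square: lon ⌊0.06240/0.00833333⌋ = 7; lat ⌊0.00934/0.00416667⌋ = 2.

IR98kl72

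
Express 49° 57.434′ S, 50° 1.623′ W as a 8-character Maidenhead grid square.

GE40xb60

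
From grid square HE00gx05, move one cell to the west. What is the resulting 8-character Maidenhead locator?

Longitude extended square 0; −1 → -1, wraps to 9, carry into subsquare.
Longitude subsquare g = 6; −1 → 5 = f.
The latitude characters are unchanged.

HE00fx95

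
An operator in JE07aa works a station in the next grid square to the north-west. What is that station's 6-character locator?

Longitude subsquare a = 0; −1 → -1, wraps to 23 = x, carry into square.
Longitude square 0; −1 → -1, wraps to 9, carry into field.
Longitude field J = 9; −1 → 8 = I.
Latitude subsquare a = 0; +1 → 1 = b.

IE97xb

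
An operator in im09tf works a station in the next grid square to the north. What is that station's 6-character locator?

IM09tg

Latitude subsquare f = 5; +1 → 6 = g.
The longitude characters are unchanged.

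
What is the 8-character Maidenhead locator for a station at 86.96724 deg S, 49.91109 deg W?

GA53ba07

Offset from 180°W / 90°S: lon 130.08891°, lat 3.03276°.
Field: lon ⌊130.08891/20⌋ = 6 → G; lat ⌊3.03276/10⌋ = 0 → A.
Square: lon ⌊10.08891/2⌋ = 5; lat ⌊3.03276/1⌋ = 3.
Subsquare: lon ⌊0.08891/0.0833333⌋ = 1 → b; lat ⌊0.03276/0.0416667⌋ = 0 → a.
Extended square: lon ⌊0.00558/0.00833333⌋ = 0; lat ⌊0.03276/0.00416667⌋ = 7.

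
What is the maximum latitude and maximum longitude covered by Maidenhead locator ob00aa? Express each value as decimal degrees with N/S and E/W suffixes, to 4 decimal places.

Field O=14, B=1: +14·20° lon, +1·10° lat → SW at lon 100°, lat -80°.
Square 0, 0: +0·2° lon, +0·1° lat → SW at lon 100°, lat -80°.
Subsquare a=0, a=0: +0·0.0833333° lon, +0·0.0416667° lat → SW at lon 100°, lat -80°.
Cell spans 0.0833333° lon × 0.0416667° lat. NE corner is SW corner plus one full cell.
latitude 79.9583° S, longitude 100.0833° E.

79.9583° S, 100.0833° E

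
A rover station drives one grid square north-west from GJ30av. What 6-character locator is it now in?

GJ20xw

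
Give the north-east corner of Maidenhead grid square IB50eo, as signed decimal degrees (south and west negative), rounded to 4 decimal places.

Field I=8, B=1: +8·20° lon, +1·10° lat → SW at lon -20°, lat -80°.
Square 5, 0: +5·2° lon, +0·1° lat → SW at lon -10°, lat -80°.
Subsquare e=4, o=14: +4·0.0833333° lon, +14·0.0416667° lat → SW at lon -9.66667°, lat -79.4167°.
Cell spans 0.0833333° lon × 0.0416667° lat. NE corner is SW corner plus one full cell.
latitude -79.3750, longitude -9.5833.

-79.3750, -9.5833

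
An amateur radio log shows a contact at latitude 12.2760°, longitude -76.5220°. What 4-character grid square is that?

Shift to the Maidenhead origin (180°W, 90°S): lon 103.48, lat 102.28.
Field: lon ⌊103.48/20⌋ = 5 → F; lat ⌊102.28/10⌋ = 10 → K.
Square: lon ⌊3.48/2⌋ = 1; lat ⌊2.28/1⌋ = 2.

FK12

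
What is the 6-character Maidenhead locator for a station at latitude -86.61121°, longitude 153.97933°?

QA63xj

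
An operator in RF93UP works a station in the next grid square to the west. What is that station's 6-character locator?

Longitude subsquare u = 20; −1 → 19 = t.
The latitude characters are unchanged.

RF93tp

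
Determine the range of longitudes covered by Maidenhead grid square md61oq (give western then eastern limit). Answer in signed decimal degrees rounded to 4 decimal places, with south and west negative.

73.1667, 73.2500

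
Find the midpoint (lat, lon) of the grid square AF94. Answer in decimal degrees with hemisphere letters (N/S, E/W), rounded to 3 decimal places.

35.500° S, 161.000° W

Field A=0, F=5: +0·20° lon, +5·10° lat → SW at lon -180°, lat -40°.
Square 9, 4: +9·2° lon, +4·1° lat → SW at lon -162°, lat -36°.
Cell spans 2° lon × 1° lat. Centre is SW corner plus half of each.
latitude 35.500° S, longitude 161.000° W.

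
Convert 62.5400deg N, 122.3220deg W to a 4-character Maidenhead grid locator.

CP82

Add 180° to longitude and 90° to latitude: 57.68, 152.54.
Field: lon ⌊57.68/20⌋ = 2 → C; lat ⌊152.54/10⌋ = 15 → P.
Square: lon ⌊17.68/2⌋ = 8; lat ⌊2.54/1⌋ = 2.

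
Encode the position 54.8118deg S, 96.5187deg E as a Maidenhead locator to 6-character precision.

Shift to the Maidenhead origin (180°W, 90°S): lon 276.5187, lat 35.1882.
Field: lon ⌊276.5187/20⌋ = 13 → N; lat ⌊35.1882/10⌋ = 3 → D.
Square: lon ⌊16.5187/2⌋ = 8; lat ⌊5.1882/1⌋ = 5.
Subsquare: lon ⌊0.5187/0.0833333⌋ = 6 → g; lat ⌊0.1882/0.0416667⌋ = 4 → e.

ND85ge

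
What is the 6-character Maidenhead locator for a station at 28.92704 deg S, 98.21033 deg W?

Offset from 180°W / 90°S: lon 81.7897°, lat 61.0730°.
Field: lon ⌊81.7897/20⌋ = 4 → E; lat ⌊61.0730/10⌋ = 6 → G.
Square: lon ⌊1.7897/2⌋ = 0; lat ⌊1.0730/1⌋ = 1.
Subsquare: lon ⌊1.7897/0.0833333⌋ = 21 → v; lat ⌊0.0730/0.0416667⌋ = 1 → b.

EG01vb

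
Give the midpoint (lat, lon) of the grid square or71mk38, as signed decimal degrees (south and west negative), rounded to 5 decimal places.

Field O=14, R=17: +14·20° lon, +17·10° lat → SW at lon 100°, lat 80°.
Square 7, 1: +7·2° lon, +1·1° lat → SW at lon 114°, lat 81°.
Subsquare m=12, k=10: +12·0.0833333° lon, +10·0.0416667° lat → SW at lon 115°, lat 81.4167°.
Extended square 3, 8: +3·0.00833333° lon, +8·0.00416667° lat → SW at lon 115.025°, lat 81.45°.
Cell spans 0.00833333° lon × 0.00416667° lat. Centre is SW corner plus half of each.
latitude 81.45208, longitude 115.02917.

81.45208, 115.02917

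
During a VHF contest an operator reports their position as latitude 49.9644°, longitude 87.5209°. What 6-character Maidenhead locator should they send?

Offset from 180°W / 90°S: lon 267.5209°, lat 139.9644°.
Field: 267.5209/20 → 13 → N, 139.9644/10 → 13 → N; chars NN.
Square: 7.5209/2 → 3, 9.9644/1 → 9; chars 39.
Subsquare: 1.5209/0.0833333 → 18 → s, 0.9644/0.0416667 → 23 → x; chars sx.

NN39sx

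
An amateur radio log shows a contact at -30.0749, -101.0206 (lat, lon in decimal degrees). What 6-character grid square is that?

DF99lw

Offset from 180°W / 90°S: lon 78.9794°, lat 59.9251°.
Field: lon ⌊78.9794/20⌋ = 3 → D; lat ⌊59.9251/10⌋ = 5 → F.
Square: lon ⌊18.9794/2⌋ = 9; lat ⌊9.9251/1⌋ = 9.
Subsquare: lon ⌊0.9794/0.0833333⌋ = 11 → l; lat ⌊0.9251/0.0416667⌋ = 22 → w.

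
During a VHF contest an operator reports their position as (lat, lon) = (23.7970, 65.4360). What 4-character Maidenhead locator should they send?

Shift to the Maidenhead origin (180°W, 90°S): lon 245.44, lat 113.80.
Field (20°×10°, letters A–R): 245.44/20 → 12 → M, 113.80/10 → 11 → L; chars ML.
Square (2°×1°, digits 0–9): 5.44/2 → 2, 3.80/1 → 3; chars 23.

ML23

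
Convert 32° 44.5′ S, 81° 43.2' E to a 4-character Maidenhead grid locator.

NF07

Shift to the Maidenhead origin (180°W, 90°S): lon 261.72, lat 57.26.
Field: lon ⌊261.72/20⌋ = 13 → N; lat ⌊57.26/10⌋ = 5 → F.
Square: lon ⌊1.72/2⌋ = 0; lat ⌊7.26/1⌋ = 7.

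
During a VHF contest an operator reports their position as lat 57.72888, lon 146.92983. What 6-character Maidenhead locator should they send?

QO37lr

Add 180° to longitude and 90° to latitude: 326.9298, 147.7289.
Field (20°×10°, letters A–R): lon ⌊326.9298/20⌋ = 16 → Q; lat ⌊147.7289/10⌋ = 14 → O.
Square (2°×1°, digits 0–9): lon ⌊6.9298/2⌋ = 3; lat ⌊7.7289/1⌋ = 7.
Subsquare (5′×2.5′, letters a–x): lon ⌊0.9298/0.0833333⌋ = 11 → l; lat ⌊0.7289/0.0416667⌋ = 17 → r.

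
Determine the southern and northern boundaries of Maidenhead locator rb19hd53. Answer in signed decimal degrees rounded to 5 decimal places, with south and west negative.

Field R=17, B=1: +17·20° lon, +1·10° lat → SW at lon 160°, lat -80°.
Square 1, 9: +1·2° lon, +9·1° lat → SW at lon 162°, lat -71°.
Subsquare h=7, d=3: +7·0.0833333° lon, +3·0.0416667° lat → SW at lon 162.583°, lat -70.875°.
Extended square 5, 3: +5·0.00833333° lon, +3·0.00416667° lat → SW at lon 162.625°, lat -70.8625°.
Cell spans 0.00833333° lon × 0.00416667° lat.
south -70.86250, north -70.85833.

-70.86250, -70.85833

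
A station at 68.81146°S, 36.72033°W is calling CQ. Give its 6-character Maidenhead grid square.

HC11pe

Offset from 180°W / 90°S: lon 143.2797°, lat 21.1885°.
Field: lon ⌊143.2797/20⌋ = 7 → H; lat ⌊21.1885/10⌋ = 2 → C.
Square: lon ⌊3.2797/2⌋ = 1; lat ⌊1.1885/1⌋ = 1.
Subsquare: lon ⌊1.2797/0.0833333⌋ = 15 → p; lat ⌊0.1885/0.0416667⌋ = 4 → e.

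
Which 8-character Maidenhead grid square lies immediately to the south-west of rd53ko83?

Longitude extended square 8; −1 → 7.
Latitude extended square 3; −1 → 2.

RD53ko72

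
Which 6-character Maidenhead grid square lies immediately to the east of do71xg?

DO81ag

Longitude subsquare x = 23; +1 → 24, wraps to 0 = a, carry into square.
Longitude square 7; +1 → 8.
The latitude characters are unchanged.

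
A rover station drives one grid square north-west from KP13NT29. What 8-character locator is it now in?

KP13nu10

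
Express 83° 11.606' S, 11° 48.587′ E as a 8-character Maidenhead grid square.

Add 180° to longitude and 90° to latitude: 191.80978, 6.80657.
Field: 191.80978/20 → 9 → J, 6.80657/10 → 0 → A; chars JA.
Square: 11.80978/2 → 5, 6.80657/1 → 6; chars 56.
Subsquare: 1.80978/0.0833333 → 21 → v, 0.80657/0.0416667 → 19 → t; chars vt.
Extended square: 0.05978/0.00833333 → 7, 0.01490/0.00416667 → 3; chars 73.

JA56vt73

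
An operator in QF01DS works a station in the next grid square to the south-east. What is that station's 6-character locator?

QF01er

Longitude subsquare d = 3; +1 → 4 = e.
Latitude subsquare s = 18; −1 → 17 = r.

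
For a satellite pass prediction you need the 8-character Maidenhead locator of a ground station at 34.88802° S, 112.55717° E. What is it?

OF65gc66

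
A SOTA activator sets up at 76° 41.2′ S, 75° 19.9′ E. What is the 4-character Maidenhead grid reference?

MB73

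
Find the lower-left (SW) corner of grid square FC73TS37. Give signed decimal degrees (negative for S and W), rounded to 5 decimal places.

-66.22083, -64.39167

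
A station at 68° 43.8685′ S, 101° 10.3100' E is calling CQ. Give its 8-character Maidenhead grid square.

Offset from 180°W / 90°S: lon 281.17183°, lat 21.26886°.
Field: lon ⌊281.17183/20⌋ = 14 → O; lat ⌊21.26886/10⌋ = 2 → C.
Square: lon ⌊1.17183/2⌋ = 0; lat ⌊1.26886/1⌋ = 1.
Subsquare: lon ⌊1.17183/0.0833333⌋ = 14 → o; lat ⌊0.26886/0.0416667⌋ = 6 → g.
Extended square: lon ⌊0.00517/0.00833333⌋ = 0; lat ⌊0.01886/0.00416667⌋ = 4.

OC01og04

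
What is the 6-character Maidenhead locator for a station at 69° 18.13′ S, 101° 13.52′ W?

Shift to the Maidenhead origin (180°W, 90°S): lon 78.7747, lat 20.6978.
Field: 78.7747/20 → 3 → D, 20.6978/10 → 2 → C; chars DC.
Square: 18.7747/2 → 9, 0.6978/1 → 0; chars 90.
Subsquare: 0.7747/0.0833333 → 9 → j, 0.6978/0.0416667 → 16 → q; chars jq.

DC90jq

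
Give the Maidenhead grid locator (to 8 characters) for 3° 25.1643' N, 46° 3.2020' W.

GJ63xk30

Add 180° to longitude and 90° to latitude: 133.94663, 93.41940.
Field: 133.94663/20 → 6 → G, 93.41940/10 → 9 → J; chars GJ.
Square: 13.94663/2 → 6, 3.41940/1 → 3; chars 63.
Subsquare: 1.94663/0.0833333 → 23 → x, 0.41940/0.0416667 → 10 → k; chars xk.
Extended square: 0.02997/0.00833333 → 3, 0.00274/0.00416667 → 0; chars 30.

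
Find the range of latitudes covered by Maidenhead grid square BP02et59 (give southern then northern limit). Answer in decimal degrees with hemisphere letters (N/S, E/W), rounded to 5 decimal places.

62.82917° N, 62.83333° N

Field B=1, P=15: +1·20° lon, +15·10° lat → SW at lon -160°, lat 60°.
Square 0, 2: +0·2° lon, +2·1° lat → SW at lon -160°, lat 62°.
Subsquare e=4, t=19: +4·0.0833333° lon, +19·0.0416667° lat → SW at lon -159.667°, lat 62.7917°.
Extended square 5, 9: +5·0.00833333° lon, +9·0.00416667° lat → SW at lon -159.625°, lat 62.8292°.
Cell spans 0.00833333° lon × 0.00416667° lat.
south 62.82917° N, north 62.83333° N.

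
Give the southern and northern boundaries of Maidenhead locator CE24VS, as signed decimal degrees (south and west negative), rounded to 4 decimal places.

-45.2500, -45.2083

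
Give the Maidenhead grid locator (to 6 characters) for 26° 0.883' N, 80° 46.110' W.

Offset from 180°W / 90°S: lon 99.2315°, lat 116.0147°.
Field (20°×10°, letters A–R): lon ⌊99.2315/20⌋ = 4 → E; lat ⌊116.0147/10⌋ = 11 → L.
Square (2°×1°, digits 0–9): lon ⌊19.2315/2⌋ = 9; lat ⌊6.0147/1⌋ = 6.
Subsquare (5′×2.5′, letters a–x): lon ⌊1.2315/0.0833333⌋ = 14 → o; lat ⌊0.0147/0.0416667⌋ = 0 → a.

EL96oa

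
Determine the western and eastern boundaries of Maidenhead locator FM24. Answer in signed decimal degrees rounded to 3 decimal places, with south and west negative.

-76.000, -74.000

Field F=5, M=12: +5·20° lon, +12·10° lat → SW at lon -80°, lat 30°.
Square 2, 4: +2·2° lon, +4·1° lat → SW at lon -76°, lat 34°.
Cell spans 2° lon × 1° lat.
west -76.000, east -74.000.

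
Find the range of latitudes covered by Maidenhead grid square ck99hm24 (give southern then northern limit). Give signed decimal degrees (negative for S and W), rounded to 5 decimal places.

Field C=2, K=10: +2·20° lon, +10·10° lat → SW at lon -140°, lat 10°.
Square 9, 9: +9·2° lon, +9·1° lat → SW at lon -122°, lat 19°.
Subsquare h=7, m=12: +7·0.0833333° lon, +12·0.0416667° lat → SW at lon -121.417°, lat 19.5°.
Extended square 2, 4: +2·0.00833333° lon, +4·0.00416667° lat → SW at lon -121.4°, lat 19.5167°.
Cell spans 0.00833333° lon × 0.00416667° lat.
south 19.51667, north 19.52083.

19.51667, 19.52083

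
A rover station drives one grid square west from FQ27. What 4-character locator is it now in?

FQ17

Longitude square 2; −1 → 1.
The latitude characters are unchanged.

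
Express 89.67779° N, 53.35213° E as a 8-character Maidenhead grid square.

LR69qq22

Add 180° to longitude and 90° to latitude: 233.35213, 179.67779.
Field: lon ⌊233.35213/20⌋ = 11 → L; lat ⌊179.67779/10⌋ = 17 → R.
Square: lon ⌊13.35213/2⌋ = 6; lat ⌊9.67779/1⌋ = 9.
Subsquare: lon ⌊1.35213/0.0833333⌋ = 16 → q; lat ⌊0.67779/0.0416667⌋ = 16 → q.
Extended square: lon ⌊0.01880/0.00833333⌋ = 2; lat ⌊0.01112/0.00416667⌋ = 2.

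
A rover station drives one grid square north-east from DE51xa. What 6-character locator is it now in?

Longitude subsquare x = 23; +1 → 24, wraps to 0 = a, carry into square.
Longitude square 5; +1 → 6.
Latitude subsquare a = 0; +1 → 1 = b.

DE61ab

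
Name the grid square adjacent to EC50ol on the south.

Latitude subsquare l = 11; −1 → 10 = k.
The longitude characters are unchanged.

EC50ok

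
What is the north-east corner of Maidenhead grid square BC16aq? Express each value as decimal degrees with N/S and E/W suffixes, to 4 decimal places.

63.2917° S, 157.9167° W

Field B=1, C=2: +1·20° lon, +2·10° lat → SW at lon -160°, lat -70°.
Square 1, 6: +1·2° lon, +6·1° lat → SW at lon -158°, lat -64°.
Subsquare a=0, q=16: +0·0.0833333° lon, +16·0.0416667° lat → SW at lon -158°, lat -63.3333°.
Cell spans 0.0833333° lon × 0.0416667° lat. NE corner is SW corner plus one full cell.
latitude 63.2917° S, longitude 157.9167° W.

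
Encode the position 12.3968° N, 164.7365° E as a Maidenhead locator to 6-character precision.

Add 180° to longitude and 90° to latitude: 344.7365, 102.3968.
Field: 344.7365/20 → 17 → R, 102.3968/10 → 10 → K; chars RK.
Square: 4.7365/2 → 2, 2.3968/1 → 2; chars 22.
Subsquare: 0.7365/0.0833333 → 8 → i, 0.3968/0.0416667 → 9 → j; chars ij.

RK22ij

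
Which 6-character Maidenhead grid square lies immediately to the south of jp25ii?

Latitude subsquare i = 8; −1 → 7 = h.
The longitude characters are unchanged.

JP25ih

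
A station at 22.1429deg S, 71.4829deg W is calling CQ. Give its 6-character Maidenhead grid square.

FG47gu

Add 180° to longitude and 90° to latitude: 108.5171, 67.8571.
Field (20°×10°, letters A–R): 108.5171/20 → 5 → F, 67.8571/10 → 6 → G; chars FG.
Square (2°×1°, digits 0–9): 8.5171/2 → 4, 7.8571/1 → 7; chars 47.
Subsquare (5′×2.5′, letters a–x): 0.5171/0.0833333 → 6 → g, 0.8571/0.0416667 → 20 → u; chars gu.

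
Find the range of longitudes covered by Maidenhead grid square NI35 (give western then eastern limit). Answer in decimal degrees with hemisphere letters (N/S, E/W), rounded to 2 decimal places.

86.00° E, 88.00° E

Field N=13, I=8: +13·20° lon, +8·10° lat → SW at lon 80°, lat -10°.
Square 3, 5: +3·2° lon, +5·1° lat → SW at lon 86°, lat -5°.
Cell spans 2° lon × 1° lat.
west 86.00° E, east 88.00° E.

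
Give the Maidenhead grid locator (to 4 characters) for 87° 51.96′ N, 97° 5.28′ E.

Offset from 180°W / 90°S: lon 277.09°, lat 177.87°.
Field: lon ⌊277.09/20⌋ = 13 → N; lat ⌊177.87/10⌋ = 17 → R.
Square: lon ⌊17.09/2⌋ = 8; lat ⌊7.87/1⌋ = 7.

NR87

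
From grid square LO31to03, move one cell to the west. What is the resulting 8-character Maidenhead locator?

LO31so93

Longitude extended square 0; −1 → -1, wraps to 9, carry into subsquare.
Longitude subsquare t = 19; −1 → 18 = s.
The latitude characters are unchanged.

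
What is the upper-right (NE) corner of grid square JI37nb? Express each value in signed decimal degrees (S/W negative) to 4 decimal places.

Field J=9, I=8: +9·20° lon, +8·10° lat → SW at lon 0°, lat -10°.
Square 3, 7: +3·2° lon, +7·1° lat → SW at lon 6°, lat -3°.
Subsquare n=13, b=1: +13·0.0833333° lon, +1·0.0416667° lat → SW at lon 7.08333°, lat -2.95833°.
Cell spans 0.0833333° lon × 0.0416667° lat. NE corner is SW corner plus one full cell.
latitude -2.9167, longitude 7.1667.

-2.9167, 7.1667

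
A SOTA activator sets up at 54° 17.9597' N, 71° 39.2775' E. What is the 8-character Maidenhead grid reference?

Offset from 180°W / 90°S: lon 251.65463°, lat 144.29933°.
Field: 251.65463/20 → 12 → M, 144.29933/10 → 14 → O; chars MO.
Square: 11.65463/2 → 5, 4.29933/1 → 4; chars 54.
Subsquare: 1.65463/0.0833333 → 19 → t, 0.29933/0.0416667 → 7 → h; chars th.
Extended square: 0.07129/0.00833333 → 8, 0.00766/0.00416667 → 1; chars 81.

MO54th81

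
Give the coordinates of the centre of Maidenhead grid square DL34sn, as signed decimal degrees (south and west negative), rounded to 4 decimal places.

24.5625, -112.4583

Field D=3, L=11: +3·20° lon, +11·10° lat → SW at lon -120°, lat 20°.
Square 3, 4: +3·2° lon, +4·1° lat → SW at lon -114°, lat 24°.
Subsquare s=18, n=13: +18·0.0833333° lon, +13·0.0416667° lat → SW at lon -112.5°, lat 24.5417°.
Cell spans 0.0833333° lon × 0.0416667° lat. Centre is SW corner plus half of each.
latitude 24.5625, longitude -112.4583.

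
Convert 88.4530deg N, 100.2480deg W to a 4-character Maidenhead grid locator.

DR98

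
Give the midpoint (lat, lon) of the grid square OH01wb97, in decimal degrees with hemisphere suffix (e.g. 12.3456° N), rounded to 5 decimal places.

18.92708° S, 101.91250° E

Field O=14, H=7: +14·20° lon, +7·10° lat → SW at lon 100°, lat -20°.
Square 0, 1: +0·2° lon, +1·1° lat → SW at lon 100°, lat -19°.
Subsquare w=22, b=1: +22·0.0833333° lon, +1·0.0416667° lat → SW at lon 101.833°, lat -18.9583°.
Extended square 9, 7: +9·0.00833333° lon, +7·0.00416667° lat → SW at lon 101.908°, lat -18.9292°.
Cell spans 0.00833333° lon × 0.00416667° lat. Centre is SW corner plus half of each.
latitude 18.92708° S, longitude 101.91250° E.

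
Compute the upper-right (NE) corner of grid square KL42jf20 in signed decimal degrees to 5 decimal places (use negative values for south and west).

22.21250, 28.77500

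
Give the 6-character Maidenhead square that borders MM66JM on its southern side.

MM66jl

Latitude subsquare m = 12; −1 → 11 = l.
The longitude characters are unchanged.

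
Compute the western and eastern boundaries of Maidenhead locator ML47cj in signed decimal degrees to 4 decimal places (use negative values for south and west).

Field M=12, L=11: +12·20° lon, +11·10° lat → SW at lon 60°, lat 20°.
Square 4, 7: +4·2° lon, +7·1° lat → SW at lon 68°, lat 27°.
Subsquare c=2, j=9: +2·0.0833333° lon, +9·0.0416667° lat → SW at lon 68.1667°, lat 27.375°.
Cell spans 0.0833333° lon × 0.0416667° lat.
west 68.1667, east 68.2500.

68.1667, 68.2500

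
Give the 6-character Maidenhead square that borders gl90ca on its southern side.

GK99cx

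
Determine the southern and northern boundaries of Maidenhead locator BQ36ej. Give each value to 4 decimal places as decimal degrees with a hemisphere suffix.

Field B=1, Q=16: +1·20° lon, +16·10° lat → SW at lon -160°, lat 70°.
Square 3, 6: +3·2° lon, +6·1° lat → SW at lon -154°, lat 76°.
Subsquare e=4, j=9: +4·0.0833333° lon, +9·0.0416667° lat → SW at lon -153.667°, lat 76.375°.
Cell spans 0.0833333° lon × 0.0416667° lat.
south 76.3750° N, north 76.4167° N.

76.3750° N, 76.4167° N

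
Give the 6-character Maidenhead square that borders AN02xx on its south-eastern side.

AN12aw

Longitude subsquare x = 23; +1 → 24, wraps to 0 = a, carry into square.
Longitude square 0; +1 → 1.
Latitude subsquare x = 23; −1 → 22 = w.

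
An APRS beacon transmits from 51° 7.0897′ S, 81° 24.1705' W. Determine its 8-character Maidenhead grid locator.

ED98hv11

Offset from 180°W / 90°S: lon 98.59716°, lat 38.88184°.
Field (20°×10°, letters A–R): 98.59716/20 → 4 → E, 38.88184/10 → 3 → D; chars ED.
Square (2°×1°, digits 0–9): 18.59716/2 → 9, 8.88184/1 → 8; chars 98.
Subsquare (5′×2.5′, letters a–x): 0.59716/0.0833333 → 7 → h, 0.88184/0.0416667 → 21 → v; chars hv.
Extended square (30″×15″, digits 0–9): 0.01383/0.00833333 → 1, 0.00684/0.00416667 → 1; chars 11.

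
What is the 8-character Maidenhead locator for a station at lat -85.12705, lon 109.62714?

Shift to the Maidenhead origin (180°W, 90°S): lon 289.62714, lat 4.87295.
Field: 289.62714/20 → 14 → O, 4.87295/10 → 0 → A; chars OA.
Square: 9.62714/2 → 4, 4.87295/1 → 4; chars 44.
Subsquare: 1.62714/0.0833333 → 19 → t, 0.87295/0.0416667 → 20 → u; chars tu.
Extended square: 0.04381/0.00833333 → 5, 0.03962/0.00416667 → 9; chars 59.

OA44tu59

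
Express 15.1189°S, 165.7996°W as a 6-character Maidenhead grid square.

AH74cv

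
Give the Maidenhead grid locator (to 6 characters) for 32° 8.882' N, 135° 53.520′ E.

Shift to the Maidenhead origin (180°W, 90°S): lon 315.8920, lat 122.1480.
Field: 315.8920/20 → 15 → P, 122.1480/10 → 12 → M; chars PM.
Square: 15.8920/2 → 7, 2.1480/1 → 2; chars 72.
Subsquare: 1.8920/0.0833333 → 22 → w, 0.1480/0.0416667 → 3 → d; chars wd.

PM72wd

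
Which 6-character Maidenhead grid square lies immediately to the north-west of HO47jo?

HO47ip

Longitude subsquare j = 9; −1 → 8 = i.
Latitude subsquare o = 14; +1 → 15 = p.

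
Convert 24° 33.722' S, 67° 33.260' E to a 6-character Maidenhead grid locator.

Shift to the Maidenhead origin (180°W, 90°S): lon 247.5543, lat 65.4380.
Field: lon ⌊247.5543/20⌋ = 12 → M; lat ⌊65.4380/10⌋ = 6 → G.
Square: lon ⌊7.5543/2⌋ = 3; lat ⌊5.4380/1⌋ = 5.
Subsquare: lon ⌊1.5543/0.0833333⌋ = 18 → s; lat ⌊0.4380/0.0416667⌋ = 10 → k.

MG35sk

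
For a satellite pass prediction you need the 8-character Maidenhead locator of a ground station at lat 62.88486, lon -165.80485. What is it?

AP72cv32

Add 180° to longitude and 90° to latitude: 14.19515, 152.88486.
Field: lon ⌊14.19515/20⌋ = 0 → A; lat ⌊152.88486/10⌋ = 15 → P.
Square: lon ⌊14.19515/2⌋ = 7; lat ⌊2.88486/1⌋ = 2.
Subsquare: lon ⌊0.19515/0.0833333⌋ = 2 → c; lat ⌊0.88486/0.0416667⌋ = 21 → v.
Extended square: lon ⌊0.02848/0.00833333⌋ = 3; lat ⌊0.00986/0.00416667⌋ = 2.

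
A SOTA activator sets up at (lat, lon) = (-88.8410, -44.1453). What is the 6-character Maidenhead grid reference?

Offset from 180°W / 90°S: lon 135.8547°, lat 1.1590°.
Field (20°×10°, letters A–R): lon ⌊135.8547/20⌋ = 6 → G; lat ⌊1.1590/10⌋ = 0 → A.
Square (2°×1°, digits 0–9): lon ⌊15.8547/2⌋ = 7; lat ⌊1.1590/1⌋ = 1.
Subsquare (5′×2.5′, letters a–x): lon ⌊1.8547/0.0833333⌋ = 22 → w; lat ⌊0.1590/0.0416667⌋ = 3 → d.

GA71wd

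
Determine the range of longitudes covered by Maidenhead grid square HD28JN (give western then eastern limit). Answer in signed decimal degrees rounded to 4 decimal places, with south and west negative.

Field H=7, D=3: +7·20° lon, +3·10° lat → SW at lon -40°, lat -60°.
Square 2, 8: +2·2° lon, +8·1° lat → SW at lon -36°, lat -52°.
Subsquare j=9, n=13: +9·0.0833333° lon, +13·0.0416667° lat → SW at lon -35.25°, lat -51.4583°.
Cell spans 0.0833333° lon × 0.0416667° lat.
west -35.2500, east -35.1667.

-35.2500, -35.1667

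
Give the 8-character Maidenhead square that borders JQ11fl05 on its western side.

Longitude extended square 0; −1 → -1, wraps to 9, carry into subsquare.
Longitude subsquare f = 5; −1 → 4 = e.
The latitude characters are unchanged.

JQ11el95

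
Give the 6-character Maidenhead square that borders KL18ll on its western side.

KL18kl

Longitude subsquare l = 11; −1 → 10 = k.
The latitude characters are unchanged.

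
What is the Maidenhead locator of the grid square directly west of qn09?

PN99

Longitude square 0; −1 → -1, wraps to 9, carry into field.
Longitude field Q = 16; −1 → 15 = P.
The latitude characters are unchanged.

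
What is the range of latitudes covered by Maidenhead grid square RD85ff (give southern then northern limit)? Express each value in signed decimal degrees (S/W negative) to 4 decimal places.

-54.7917, -54.7500

Field R=17, D=3: +17·20° lon, +3·10° lat → SW at lon 160°, lat -60°.
Square 8, 5: +8·2° lon, +5·1° lat → SW at lon 176°, lat -55°.
Subsquare f=5, f=5: +5·0.0833333° lon, +5·0.0416667° lat → SW at lon 176.417°, lat -54.7917°.
Cell spans 0.0833333° lon × 0.0416667° lat.
south -54.7917, north -54.7500.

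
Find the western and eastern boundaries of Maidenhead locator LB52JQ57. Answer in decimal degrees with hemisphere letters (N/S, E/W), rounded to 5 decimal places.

50.79167° E, 50.80000° E

Field L=11, B=1: +11·20° lon, +1·10° lat → SW at lon 40°, lat -80°.
Square 5, 2: +5·2° lon, +2·1° lat → SW at lon 50°, lat -78°.
Subsquare j=9, q=16: +9·0.0833333° lon, +16·0.0416667° lat → SW at lon 50.75°, lat -77.3333°.
Extended square 5, 7: +5·0.00833333° lon, +7·0.00416667° lat → SW at lon 50.7917°, lat -77.3042°.
Cell spans 0.00833333° lon × 0.00416667° lat.
west 50.79167° E, east 50.80000° E.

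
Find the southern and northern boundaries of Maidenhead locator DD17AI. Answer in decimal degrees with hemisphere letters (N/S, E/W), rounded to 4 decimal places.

52.6667° S, 52.6250° S

Field D=3, D=3: +3·20° lon, +3·10° lat → SW at lon -120°, lat -60°.
Square 1, 7: +1·2° lon, +7·1° lat → SW at lon -118°, lat -53°.
Subsquare a=0, i=8: +0·0.0833333° lon, +8·0.0416667° lat → SW at lon -118°, lat -52.6667°.
Cell spans 0.0833333° lon × 0.0416667° lat.
south 52.6667° S, north 52.6250° S.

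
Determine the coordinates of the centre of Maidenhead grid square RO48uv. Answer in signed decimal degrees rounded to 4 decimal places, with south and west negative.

58.8958, 169.7083

Field R=17, O=14: +17·20° lon, +14·10° lat → SW at lon 160°, lat 50°.
Square 4, 8: +4·2° lon, +8·1° lat → SW at lon 168°, lat 58°.
Subsquare u=20, v=21: +20·0.0833333° lon, +21·0.0416667° lat → SW at lon 169.667°, lat 58.875°.
Cell spans 0.0833333° lon × 0.0416667° lat. Centre is SW corner plus half of each.
latitude 58.8958, longitude 169.7083.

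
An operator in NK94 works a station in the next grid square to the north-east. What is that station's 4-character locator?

OK05

Longitude square 9; +1 → 10, wraps to 0, carry into field.
Longitude field N = 13; +1 → 14 = O.
Latitude square 4; +1 → 5.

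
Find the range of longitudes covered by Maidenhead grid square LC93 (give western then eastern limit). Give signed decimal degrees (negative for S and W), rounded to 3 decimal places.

Field L=11, C=2: +11·20° lon, +2·10° lat → SW at lon 40°, lat -70°.
Square 9, 3: +9·2° lon, +3·1° lat → SW at lon 58°, lat -67°.
Cell spans 2° lon × 1° lat.
west 58.000, east 60.000.

58.000, 60.000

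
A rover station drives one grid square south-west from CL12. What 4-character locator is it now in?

Longitude square 1; −1 → 0.
Latitude square 2; −1 → 1.

CL01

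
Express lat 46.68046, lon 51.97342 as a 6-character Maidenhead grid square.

LN56xq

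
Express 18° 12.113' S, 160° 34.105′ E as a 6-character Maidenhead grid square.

RH01gt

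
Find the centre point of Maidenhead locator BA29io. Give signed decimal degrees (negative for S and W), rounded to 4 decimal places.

-80.3958, -155.2917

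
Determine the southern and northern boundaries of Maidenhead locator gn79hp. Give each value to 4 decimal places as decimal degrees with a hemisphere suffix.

Field G=6, N=13: +6·20° lon, +13·10° lat → SW at lon -60°, lat 40°.
Square 7, 9: +7·2° lon, +9·1° lat → SW at lon -46°, lat 49°.
Subsquare h=7, p=15: +7·0.0833333° lon, +15·0.0416667° lat → SW at lon -45.4167°, lat 49.625°.
Cell spans 0.0833333° lon × 0.0416667° lat.
south 49.6250° N, north 49.6667° N.

49.6250° N, 49.6667° N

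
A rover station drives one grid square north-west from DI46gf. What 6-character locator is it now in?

DI46fg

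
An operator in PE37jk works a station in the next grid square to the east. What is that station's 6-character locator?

PE37kk

Longitude subsquare j = 9; +1 → 10 = k.
The latitude characters are unchanged.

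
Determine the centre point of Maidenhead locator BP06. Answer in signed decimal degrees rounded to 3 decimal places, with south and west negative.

Field B=1, P=15: +1·20° lon, +15·10° lat → SW at lon -160°, lat 60°.
Square 0, 6: +0·2° lon, +6·1° lat → SW at lon -160°, lat 66°.
Cell spans 2° lon × 1° lat. Centre is SW corner plus half of each.
latitude 66.500, longitude -159.000.

66.500, -159.000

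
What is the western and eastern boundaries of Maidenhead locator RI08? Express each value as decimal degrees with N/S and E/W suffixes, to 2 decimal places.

160.00° E, 162.00° E

Field R=17, I=8: +17·20° lon, +8·10° lat → SW at lon 160°, lat -10°.
Square 0, 8: +0·2° lon, +8·1° lat → SW at lon 160°, lat -2°.
Cell spans 2° lon × 1° lat.
west 160.00° E, east 162.00° E.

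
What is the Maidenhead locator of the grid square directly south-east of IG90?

JF09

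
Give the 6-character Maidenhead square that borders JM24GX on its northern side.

JM25ga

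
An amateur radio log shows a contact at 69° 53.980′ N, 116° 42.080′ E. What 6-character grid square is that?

OP89iv

Shift to the Maidenhead origin (180°W, 90°S): lon 296.7013, lat 159.8997.
Field (20°×10°, letters A–R): lon ⌊296.7013/20⌋ = 14 → O; lat ⌊159.8997/10⌋ = 15 → P.
Square (2°×1°, digits 0–9): lon ⌊16.7013/2⌋ = 8; lat ⌊9.8997/1⌋ = 9.
Subsquare (5′×2.5′, letters a–x): lon ⌊0.7013/0.0833333⌋ = 8 → i; lat ⌊0.8997/0.0416667⌋ = 21 → v.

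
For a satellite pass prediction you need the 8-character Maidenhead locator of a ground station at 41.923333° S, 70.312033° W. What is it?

FE48ub28

Offset from 180°W / 90°S: lon 109.68797°, lat 48.07667°.
Field: lon ⌊109.68797/20⌋ = 5 → F; lat ⌊48.07667/10⌋ = 4 → E.
Square: lon ⌊9.68797/2⌋ = 4; lat ⌊8.07667/1⌋ = 8.
Subsquare: lon ⌊1.68797/0.0833333⌋ = 20 → u; lat ⌊0.07667/0.0416667⌋ = 1 → b.
Extended square: lon ⌊0.02130/0.00833333⌋ = 2; lat ⌊0.03500/0.00416667⌋ = 8.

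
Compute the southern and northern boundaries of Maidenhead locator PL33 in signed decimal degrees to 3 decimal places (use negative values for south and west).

23.000, 24.000

Field P=15, L=11: +15·20° lon, +11·10° lat → SW at lon 120°, lat 20°.
Square 3, 3: +3·2° lon, +3·1° lat → SW at lon 126°, lat 23°.
Cell spans 2° lon × 1° lat.
south 23.000, north 24.000.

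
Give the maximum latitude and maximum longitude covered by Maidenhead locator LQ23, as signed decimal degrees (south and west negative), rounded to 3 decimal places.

74.000, 46.000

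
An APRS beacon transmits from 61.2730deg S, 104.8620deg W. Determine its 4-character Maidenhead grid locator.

DC78

Add 180° to longitude and 90° to latitude: 75.14, 28.73.
Field: lon ⌊75.14/20⌋ = 3 → D; lat ⌊28.73/10⌋ = 2 → C.
Square: lon ⌊15.14/2⌋ = 7; lat ⌊8.73/1⌋ = 8.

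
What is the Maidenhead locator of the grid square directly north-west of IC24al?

Longitude subsquare a = 0; −1 → -1, wraps to 23 = x, carry into square.
Longitude square 2; −1 → 1.
Latitude subsquare l = 11; +1 → 12 = m.

IC14xm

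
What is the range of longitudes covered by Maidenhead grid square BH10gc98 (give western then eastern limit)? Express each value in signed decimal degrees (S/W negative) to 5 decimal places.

Field B=1, H=7: +1·20° lon, +7·10° lat → SW at lon -160°, lat -20°.
Square 1, 0: +1·2° lon, +0·1° lat → SW at lon -158°, lat -20°.
Subsquare g=6, c=2: +6·0.0833333° lon, +2·0.0416667° lat → SW at lon -157.5°, lat -19.9167°.
Extended square 9, 8: +9·0.00833333° lon, +8·0.00416667° lat → SW at lon -157.425°, lat -19.8833°.
Cell spans 0.00833333° lon × 0.00416667° lat.
west -157.42500, east -157.41667.

-157.42500, -157.41667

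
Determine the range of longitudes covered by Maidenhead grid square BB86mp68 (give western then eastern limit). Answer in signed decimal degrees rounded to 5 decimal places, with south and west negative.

-142.95000, -142.94167

Field B=1, B=1: +1·20° lon, +1·10° lat → SW at lon -160°, lat -80°.
Square 8, 6: +8·2° lon, +6·1° lat → SW at lon -144°, lat -74°.
Subsquare m=12, p=15: +12·0.0833333° lon, +15·0.0416667° lat → SW at lon -143°, lat -73.375°.
Extended square 6, 8: +6·0.00833333° lon, +8·0.00416667° lat → SW at lon -142.95°, lat -73.3417°.
Cell spans 0.00833333° lon × 0.00416667° lat.
west -142.95000, east -142.94167.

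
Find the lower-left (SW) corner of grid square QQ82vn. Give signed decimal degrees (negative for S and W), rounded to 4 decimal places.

72.5417, 157.7500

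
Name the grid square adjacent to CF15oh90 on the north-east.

CF15ph01

Longitude extended square 9; +1 → 10, wraps to 0, carry into subsquare.
Longitude subsquare o = 14; +1 → 15 = p.
Latitude extended square 0; +1 → 1.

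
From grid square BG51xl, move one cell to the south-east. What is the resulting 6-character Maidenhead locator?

BG61ak

Longitude subsquare x = 23; +1 → 24, wraps to 0 = a, carry into square.
Longitude square 5; +1 → 6.
Latitude subsquare l = 11; −1 → 10 = k.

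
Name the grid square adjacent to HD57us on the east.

Longitude subsquare u = 20; +1 → 21 = v.
The latitude characters are unchanged.

HD57vs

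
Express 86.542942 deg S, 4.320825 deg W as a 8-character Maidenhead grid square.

IA73uk19

Add 180° to longitude and 90° to latitude: 175.67917, 3.45706.
Field: 175.67917/20 → 8 → I, 3.45706/10 → 0 → A; chars IA.
Square: 15.67917/2 → 7, 3.45706/1 → 3; chars 73.
Subsquare: 1.67917/0.0833333 → 20 → u, 0.45706/0.0416667 → 10 → k; chars uk.
Extended square: 0.01251/0.00833333 → 1, 0.04039/0.00416667 → 9; chars 19.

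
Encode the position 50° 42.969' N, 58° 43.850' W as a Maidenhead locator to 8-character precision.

GO00pr21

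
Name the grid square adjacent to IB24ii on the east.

IB24ji

Longitude subsquare i = 8; +1 → 9 = j.
The latitude characters are unchanged.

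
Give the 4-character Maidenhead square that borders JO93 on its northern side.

Latitude square 3; +1 → 4.
The longitude characters are unchanged.

JO94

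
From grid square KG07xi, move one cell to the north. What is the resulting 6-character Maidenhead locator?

KG07xj

Latitude subsquare i = 8; +1 → 9 = j.
The longitude characters are unchanged.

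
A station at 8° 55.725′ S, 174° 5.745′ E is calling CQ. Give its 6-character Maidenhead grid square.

Add 180° to longitude and 90° to latitude: 354.0958, 81.0712.
Field: 354.0958/20 → 17 → R, 81.0712/10 → 8 → I; chars RI.
Square: 14.0958/2 → 7, 1.0712/1 → 1; chars 71.
Subsquare: 0.0958/0.0833333 → 1 → b, 0.0712/0.0416667 → 1 → b; chars bb.

RI71bb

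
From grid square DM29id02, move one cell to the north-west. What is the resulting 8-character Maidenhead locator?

DM29hd93

Longitude extended square 0; −1 → -1, wraps to 9, carry into subsquare.
Longitude subsquare i = 8; −1 → 7 = h.
Latitude extended square 2; +1 → 3.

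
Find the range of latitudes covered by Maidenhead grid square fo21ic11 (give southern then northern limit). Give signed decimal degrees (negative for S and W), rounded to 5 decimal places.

51.08750, 51.09167

Field F=5, O=14: +5·20° lon, +14·10° lat → SW at lon -80°, lat 50°.
Square 2, 1: +2·2° lon, +1·1° lat → SW at lon -76°, lat 51°.
Subsquare i=8, c=2: +8·0.0833333° lon, +2·0.0416667° lat → SW at lon -75.3333°, lat 51.0833°.
Extended square 1, 1: +1·0.00833333° lon, +1·0.00416667° lat → SW at lon -75.325°, lat 51.0875°.
Cell spans 0.00833333° lon × 0.00416667° lat.
south 51.08750, north 51.09167.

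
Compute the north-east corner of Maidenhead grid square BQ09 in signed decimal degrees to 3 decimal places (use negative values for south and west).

80.000, -158.000

Field B=1, Q=16: +1·20° lon, +16·10° lat → SW at lon -160°, lat 70°.
Square 0, 9: +0·2° lon, +9·1° lat → SW at lon -160°, lat 79°.
Cell spans 2° lon × 1° lat. NE corner is SW corner plus one full cell.
latitude 80.000, longitude -158.000.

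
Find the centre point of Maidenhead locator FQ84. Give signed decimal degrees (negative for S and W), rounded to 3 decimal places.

74.500, -63.000

Field F=5, Q=16: +5·20° lon, +16·10° lat → SW at lon -80°, lat 70°.
Square 8, 4: +8·2° lon, +4·1° lat → SW at lon -64°, lat 74°.
Cell spans 2° lon × 1° lat. Centre is SW corner plus half of each.
latitude 74.500, longitude -63.000.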